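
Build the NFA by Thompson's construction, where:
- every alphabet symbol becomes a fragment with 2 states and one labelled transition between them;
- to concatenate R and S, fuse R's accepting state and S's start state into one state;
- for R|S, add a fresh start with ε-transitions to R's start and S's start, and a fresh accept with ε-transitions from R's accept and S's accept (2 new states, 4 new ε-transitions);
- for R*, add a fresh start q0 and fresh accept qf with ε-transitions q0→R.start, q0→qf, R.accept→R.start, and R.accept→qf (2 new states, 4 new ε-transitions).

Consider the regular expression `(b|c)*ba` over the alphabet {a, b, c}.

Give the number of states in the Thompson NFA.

10

Bottom-up over the parse tree:
Each of the 4 symbol leaves contributes a 2-state fragment.
  b|c : 6 states
  (b|c)* : 8 states
  (b|c)*ba : 10 states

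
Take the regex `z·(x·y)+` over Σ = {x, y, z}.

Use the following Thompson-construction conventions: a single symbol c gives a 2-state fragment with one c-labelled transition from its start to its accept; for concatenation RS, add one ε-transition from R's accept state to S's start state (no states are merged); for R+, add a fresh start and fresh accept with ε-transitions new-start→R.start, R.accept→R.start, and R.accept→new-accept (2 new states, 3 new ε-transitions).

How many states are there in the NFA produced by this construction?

8

Building bottom-up:
Each of the 3 symbol leaves contributes a 2-state fragment.
  x·y = 4 states
  (x·y)+ = 6 states
  z·(x·y)+ = 8 states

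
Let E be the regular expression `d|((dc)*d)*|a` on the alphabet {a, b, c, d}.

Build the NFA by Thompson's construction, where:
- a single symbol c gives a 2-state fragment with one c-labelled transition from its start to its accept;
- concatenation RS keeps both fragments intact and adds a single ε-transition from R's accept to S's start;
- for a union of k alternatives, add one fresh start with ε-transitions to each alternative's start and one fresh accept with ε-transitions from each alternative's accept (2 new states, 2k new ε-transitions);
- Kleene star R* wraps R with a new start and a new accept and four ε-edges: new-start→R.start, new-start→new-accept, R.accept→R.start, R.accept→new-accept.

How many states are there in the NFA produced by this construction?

16

Bottom-up over the parse tree:
Each of the 5 symbol leaves contributes a 2-state fragment.
  dc — 4 states
  (dc)* — 6 states
  (dc)*d — 8 states
  ((dc)*d)* — 10 states
  d|((dc)*d)*|a — 16 states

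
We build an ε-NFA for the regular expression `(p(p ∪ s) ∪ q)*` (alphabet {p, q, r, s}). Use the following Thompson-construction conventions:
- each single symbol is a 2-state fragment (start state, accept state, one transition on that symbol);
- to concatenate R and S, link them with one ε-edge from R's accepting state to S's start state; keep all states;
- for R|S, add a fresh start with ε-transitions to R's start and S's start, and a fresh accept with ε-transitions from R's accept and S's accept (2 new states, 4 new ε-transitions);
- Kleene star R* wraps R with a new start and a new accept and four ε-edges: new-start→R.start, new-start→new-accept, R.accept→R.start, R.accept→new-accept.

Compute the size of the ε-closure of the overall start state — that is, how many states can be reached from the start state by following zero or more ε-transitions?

5

Work bottom-up. For each fragment F, track |ε-closure(F.start)| and whether F's accept lies in that closure (i.e. whether F accepts ε). A single-symbol fragment has closure size 1 and does not accept ε.
  p ∪ s — C = 1 + 1 + 1 = 3 (the new accept is not ε-reachable since no branch accepts ε)
  p(p ∪ s) — same as the first factor's closure: C = 1
  p(p ∪ s) ∪ q — new start ε-reaches every alternative's start; none of them accept ε, so the new accept is not reached: C = 1 + 1 + 1 = 3
  (p(p ∪ s) ∪ q)* — the star's fresh start ε-reaches both the body's start and the fresh accept: C = 2 + 3 = 5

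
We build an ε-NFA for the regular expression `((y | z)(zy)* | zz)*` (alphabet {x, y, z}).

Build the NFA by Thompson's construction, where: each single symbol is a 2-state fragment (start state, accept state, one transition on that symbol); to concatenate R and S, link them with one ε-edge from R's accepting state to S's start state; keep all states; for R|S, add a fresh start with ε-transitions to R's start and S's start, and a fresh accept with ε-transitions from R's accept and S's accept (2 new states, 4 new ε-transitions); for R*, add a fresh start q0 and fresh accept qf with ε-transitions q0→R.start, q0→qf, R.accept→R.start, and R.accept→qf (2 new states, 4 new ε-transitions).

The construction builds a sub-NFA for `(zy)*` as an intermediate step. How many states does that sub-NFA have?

6

Fragment for `(zy)*`:
Each of the 2 symbol leaves contributes a 2-state fragment.
  zy : 4 states
  (zy)* : 6 states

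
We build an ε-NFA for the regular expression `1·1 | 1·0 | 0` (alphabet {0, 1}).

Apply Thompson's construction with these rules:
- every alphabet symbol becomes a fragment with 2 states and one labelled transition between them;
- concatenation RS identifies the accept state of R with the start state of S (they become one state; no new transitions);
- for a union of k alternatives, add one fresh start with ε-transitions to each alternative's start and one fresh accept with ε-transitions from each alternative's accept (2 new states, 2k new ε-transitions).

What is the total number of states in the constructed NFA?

10

Building bottom-up:
Each of the 5 symbol leaves contributes a 2-state fragment.
  1·1 = 3 states
  1·0 = 3 states
  1·1 | 1·0 | 0 = 10 states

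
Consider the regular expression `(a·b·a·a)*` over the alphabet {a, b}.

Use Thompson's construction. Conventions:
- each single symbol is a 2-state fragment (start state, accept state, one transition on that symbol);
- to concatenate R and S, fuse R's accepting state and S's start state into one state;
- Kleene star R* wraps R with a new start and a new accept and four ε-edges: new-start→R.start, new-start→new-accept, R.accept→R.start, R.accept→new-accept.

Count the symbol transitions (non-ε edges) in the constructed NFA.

By structural recursion:
Each of the 4 symbol leaves contributes exactly 1 symbol transition.
  a·b·a·a — 4 symbol transitions
  (a·b·a·a)* — 4 symbol transitions

4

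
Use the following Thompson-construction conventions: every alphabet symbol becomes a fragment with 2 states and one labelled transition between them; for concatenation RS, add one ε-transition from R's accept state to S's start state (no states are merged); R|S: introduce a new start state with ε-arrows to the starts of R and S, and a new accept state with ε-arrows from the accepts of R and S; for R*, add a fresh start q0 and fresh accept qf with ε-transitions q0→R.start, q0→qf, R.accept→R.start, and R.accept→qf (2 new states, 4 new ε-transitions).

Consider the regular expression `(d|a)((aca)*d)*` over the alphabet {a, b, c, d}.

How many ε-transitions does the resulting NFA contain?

Bottom-up over the parse tree:
Each of the 6 symbol leaves contributes 0 ε-transitions.
  d|a : 4 ε-transitions
  aca : 2 ε-transitions
  (aca)* : 6 ε-transitions
  (aca)*d : 7 ε-transitions
  ((aca)*d)* : 11 ε-transitions
  (d|a)((aca)*d)* : 16 ε-transitions

16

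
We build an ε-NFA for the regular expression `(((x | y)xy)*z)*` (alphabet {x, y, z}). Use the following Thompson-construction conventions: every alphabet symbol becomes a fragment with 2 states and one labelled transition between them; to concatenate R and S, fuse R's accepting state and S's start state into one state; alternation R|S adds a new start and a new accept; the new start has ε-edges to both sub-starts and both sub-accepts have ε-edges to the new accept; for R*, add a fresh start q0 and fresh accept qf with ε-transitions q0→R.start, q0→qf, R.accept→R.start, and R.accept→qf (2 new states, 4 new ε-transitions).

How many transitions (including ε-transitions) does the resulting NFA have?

17

Per subexpression:
Each of the 5 symbol leaves contributes 1 transition (1 symbol, 0 ε).
  x | y — 6 transitions (2 symbol, 4 ε)
  (x | y)xy — 8 transitions (4 symbol, 4 ε)
  ((x | y)xy)* — 12 transitions (4 symbol, 8 ε)
  ((x | y)xy)*z — 13 transitions (5 symbol, 8 ε)
  (((x | y)xy)*z)* — 17 transitions (5 symbol, 12 ε)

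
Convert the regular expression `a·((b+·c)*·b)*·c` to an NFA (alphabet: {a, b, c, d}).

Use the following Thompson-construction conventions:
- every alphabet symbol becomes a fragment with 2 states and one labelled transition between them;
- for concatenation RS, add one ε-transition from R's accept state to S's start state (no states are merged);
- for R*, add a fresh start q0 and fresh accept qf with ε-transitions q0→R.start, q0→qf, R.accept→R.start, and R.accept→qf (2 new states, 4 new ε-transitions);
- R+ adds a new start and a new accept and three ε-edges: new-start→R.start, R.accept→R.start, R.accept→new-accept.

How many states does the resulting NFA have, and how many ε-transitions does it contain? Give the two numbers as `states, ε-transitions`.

By structural recursion:
Each of the 5 symbol leaves contributes 2 states and 0 ε-transitions.
  b+ : 4 states, 3 ε-transitions
  b+·c : 6 states, 4 ε-transitions
  (b+·c)* : 8 states, 8 ε-transitions
  (b+·c)*·b : 10 states, 9 ε-transitions
  ((b+·c)*·b)* : 12 states, 13 ε-transitions
  a·((b+·c)*·b)*·c : 16 states, 15 ε-transitions

16, 15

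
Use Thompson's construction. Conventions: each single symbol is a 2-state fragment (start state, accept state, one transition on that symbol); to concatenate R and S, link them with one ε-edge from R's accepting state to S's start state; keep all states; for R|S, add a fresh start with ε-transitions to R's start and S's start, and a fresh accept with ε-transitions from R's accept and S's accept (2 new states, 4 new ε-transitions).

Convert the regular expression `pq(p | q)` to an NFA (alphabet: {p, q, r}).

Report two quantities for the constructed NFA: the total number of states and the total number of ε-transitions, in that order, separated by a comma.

By structural recursion:
Each of the 4 symbol leaves contributes 2 states and 0 ε-transitions.
  p | q → 6 states, 4 ε-transitions
  pq(p | q) → 10 states, 6 ε-transitions

10, 6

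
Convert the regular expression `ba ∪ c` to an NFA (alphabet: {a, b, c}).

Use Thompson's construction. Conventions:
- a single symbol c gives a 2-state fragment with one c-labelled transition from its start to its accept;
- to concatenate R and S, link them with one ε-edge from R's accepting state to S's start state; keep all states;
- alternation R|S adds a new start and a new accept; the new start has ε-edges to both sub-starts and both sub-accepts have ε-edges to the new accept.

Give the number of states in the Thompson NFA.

By structural recursion:
Each of the 3 symbol leaves contributes a 2-state fragment.
  ba : 4 states
  ba ∪ c : 8 states

8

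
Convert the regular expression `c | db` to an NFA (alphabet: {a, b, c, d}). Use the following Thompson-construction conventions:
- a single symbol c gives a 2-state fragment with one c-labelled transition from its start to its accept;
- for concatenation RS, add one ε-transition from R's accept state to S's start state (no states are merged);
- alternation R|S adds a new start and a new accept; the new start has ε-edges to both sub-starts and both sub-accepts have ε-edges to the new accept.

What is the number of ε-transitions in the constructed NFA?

5

Per subexpression:
Each of the 3 symbol leaves contributes 0 ε-transitions.
  db : 1 ε-transition
  c | db : 5 ε-transitions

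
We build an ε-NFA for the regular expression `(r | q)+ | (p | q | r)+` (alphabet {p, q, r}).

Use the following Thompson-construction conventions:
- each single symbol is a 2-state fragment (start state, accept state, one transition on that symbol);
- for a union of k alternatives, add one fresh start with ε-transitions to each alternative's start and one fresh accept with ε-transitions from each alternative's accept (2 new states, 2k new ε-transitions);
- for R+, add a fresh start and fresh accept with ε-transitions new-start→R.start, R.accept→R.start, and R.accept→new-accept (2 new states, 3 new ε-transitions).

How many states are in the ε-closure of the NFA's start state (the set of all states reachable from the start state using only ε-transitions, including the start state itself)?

10

Work bottom-up. For each fragment F, track |ε-closure(F.start)| and whether F's accept lies in that closure (i.e. whether F accepts ε). A single-symbol fragment has closure size 1 and does not accept ε.
  r | q : new start ε-reaches every alternative's start; none of them accept ε, so the new accept is not reached: C = 1 + 1 + 1 = 3
  (r | q)+ : new start ε-reaches only the body's start; the new accept needs a symbol first: C = 1 + 3 = 4
  p | q | r : C = 1 + 1 + 1 + 1 = 4 (the new accept is not ε-reachable since no branch accepts ε)
  (p | q | r)+ : C = 1 + 4 = 5 (the body doesn't accept ε, so the new accept is not reached)
  (r | q)+ | (p | q | r)+ : C = 1 + 4 + 5 = 10 (the new accept is not ε-reachable since no branch accepts ε)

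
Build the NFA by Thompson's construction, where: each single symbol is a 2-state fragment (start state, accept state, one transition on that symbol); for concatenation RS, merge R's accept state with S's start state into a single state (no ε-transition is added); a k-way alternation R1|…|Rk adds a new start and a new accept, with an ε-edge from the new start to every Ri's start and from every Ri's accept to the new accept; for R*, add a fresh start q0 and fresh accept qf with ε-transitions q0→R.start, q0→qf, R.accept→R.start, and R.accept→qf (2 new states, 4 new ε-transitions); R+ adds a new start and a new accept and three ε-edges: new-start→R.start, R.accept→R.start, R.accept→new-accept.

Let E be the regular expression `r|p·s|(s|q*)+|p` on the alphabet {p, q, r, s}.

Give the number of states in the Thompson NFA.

Recursing over subexpressions:
Each of the 6 symbol leaves contributes a 2-state fragment.
  p·s = 3 states
  q* = 4 states
  s|q* = 8 states
  (s|q*)+ = 10 states
  r|p·s|(s|q*)+|p = 19 states

19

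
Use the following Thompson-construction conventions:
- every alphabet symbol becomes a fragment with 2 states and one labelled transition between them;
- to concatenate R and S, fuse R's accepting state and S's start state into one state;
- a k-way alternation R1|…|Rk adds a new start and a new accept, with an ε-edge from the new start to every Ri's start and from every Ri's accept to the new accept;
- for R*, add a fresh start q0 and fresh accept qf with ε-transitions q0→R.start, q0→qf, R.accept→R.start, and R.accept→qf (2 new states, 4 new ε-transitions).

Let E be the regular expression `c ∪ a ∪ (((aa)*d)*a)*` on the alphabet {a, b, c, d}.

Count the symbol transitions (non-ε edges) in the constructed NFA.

By structural recursion:
Each of the 6 symbol leaves contributes exactly 1 symbol transition.
  aa : 2 symbol transitions
  (aa)* : 2 symbol transitions
  (aa)*d : 3 symbol transitions
  ((aa)*d)* : 3 symbol transitions
  ((aa)*d)*a : 4 symbol transitions
  (((aa)*d)*a)* : 4 symbol transitions
  c ∪ a ∪ (((aa)*d)*a)* : 6 symbol transitions

6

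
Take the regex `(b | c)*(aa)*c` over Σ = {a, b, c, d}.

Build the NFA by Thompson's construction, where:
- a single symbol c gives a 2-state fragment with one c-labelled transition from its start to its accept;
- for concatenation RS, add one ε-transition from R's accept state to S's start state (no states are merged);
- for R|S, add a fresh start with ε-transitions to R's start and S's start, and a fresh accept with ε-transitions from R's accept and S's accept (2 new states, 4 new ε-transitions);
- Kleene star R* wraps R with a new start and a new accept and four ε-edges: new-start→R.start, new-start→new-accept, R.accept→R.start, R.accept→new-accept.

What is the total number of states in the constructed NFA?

16

Per subexpression:
Each of the 5 symbol leaves contributes a 2-state fragment.
  b | c — 6 states
  (b | c)* — 8 states
  aa — 4 states
  (aa)* — 6 states
  (b | c)*(aa)*c — 16 states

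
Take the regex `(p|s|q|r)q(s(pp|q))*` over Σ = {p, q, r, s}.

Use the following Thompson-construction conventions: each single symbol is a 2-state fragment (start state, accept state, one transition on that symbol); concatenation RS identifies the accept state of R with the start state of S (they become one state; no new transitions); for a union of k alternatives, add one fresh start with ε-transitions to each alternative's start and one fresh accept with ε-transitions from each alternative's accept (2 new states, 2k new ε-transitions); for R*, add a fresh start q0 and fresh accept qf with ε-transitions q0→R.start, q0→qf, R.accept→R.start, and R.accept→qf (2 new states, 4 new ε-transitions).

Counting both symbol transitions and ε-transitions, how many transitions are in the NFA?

25

Building bottom-up:
Each of the 9 symbol leaves contributes 1 transition (1 symbol, 0 ε).
  p|s|q|r — 12 transitions (4 symbol, 8 ε)
  pp — 2 transitions (2 symbol, 0 ε)
  pp|q — 7 transitions (3 symbol, 4 ε)
  s(pp|q) — 8 transitions (4 symbol, 4 ε)
  (s(pp|q))* — 12 transitions (4 symbol, 8 ε)
  (p|s|q|r)q(s(pp|q))* — 25 transitions (9 symbol, 16 ε)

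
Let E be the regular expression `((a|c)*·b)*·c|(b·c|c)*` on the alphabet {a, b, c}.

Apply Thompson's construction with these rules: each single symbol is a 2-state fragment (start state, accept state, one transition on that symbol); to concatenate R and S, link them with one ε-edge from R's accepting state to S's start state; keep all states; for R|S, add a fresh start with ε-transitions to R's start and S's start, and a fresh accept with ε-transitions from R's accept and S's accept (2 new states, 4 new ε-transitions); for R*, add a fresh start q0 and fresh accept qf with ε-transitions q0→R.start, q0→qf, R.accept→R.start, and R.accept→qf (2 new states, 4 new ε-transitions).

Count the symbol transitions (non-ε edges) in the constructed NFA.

Per subexpression:
Each of the 7 symbol leaves contributes exactly 1 symbol transition.
  a|c = 2 symbol transitions
  (a|c)* = 2 symbol transitions
  (a|c)*·b = 3 symbol transitions
  ((a|c)*·b)* = 3 symbol transitions
  ((a|c)*·b)*·c = 4 symbol transitions
  b·c = 2 symbol transitions
  b·c|c = 3 symbol transitions
  (b·c|c)* = 3 symbol transitions
  ((a|c)*·b)*·c|(b·c|c)* = 7 symbol transitions

7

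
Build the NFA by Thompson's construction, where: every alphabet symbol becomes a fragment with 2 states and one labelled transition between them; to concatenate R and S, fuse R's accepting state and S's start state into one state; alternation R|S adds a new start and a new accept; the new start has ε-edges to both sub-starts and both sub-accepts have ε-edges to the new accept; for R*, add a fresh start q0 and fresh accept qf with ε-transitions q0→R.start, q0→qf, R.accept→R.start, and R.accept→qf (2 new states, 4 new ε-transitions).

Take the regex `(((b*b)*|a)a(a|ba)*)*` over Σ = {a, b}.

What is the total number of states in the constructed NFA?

22

Recursing over subexpressions:
Each of the 7 symbol leaves contributes a 2-state fragment.
  b* = 4 states
  b*b = 5 states
  (b*b)* = 7 states
  (b*b)*|a = 11 states
  ba = 3 states
  a|ba = 7 states
  (a|ba)* = 9 states
  ((b*b)*|a)a(a|ba)* = 20 states
  (((b*b)*|a)a(a|ba)*)* = 22 states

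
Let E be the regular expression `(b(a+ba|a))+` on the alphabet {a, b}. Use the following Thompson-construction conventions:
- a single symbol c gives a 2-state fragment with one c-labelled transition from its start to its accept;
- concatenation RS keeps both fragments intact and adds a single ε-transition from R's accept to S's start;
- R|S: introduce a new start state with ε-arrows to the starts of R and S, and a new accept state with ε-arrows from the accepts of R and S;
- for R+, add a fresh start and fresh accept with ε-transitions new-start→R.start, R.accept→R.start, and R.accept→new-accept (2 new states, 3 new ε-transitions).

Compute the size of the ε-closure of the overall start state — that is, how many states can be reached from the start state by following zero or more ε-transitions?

2

Compute the ε-closure size of each fragment's start state recursively; a symbol fragment's start has no outgoing ε-edge, so its closure is just itself (size 1).
  a+ : |closure| = 1 + 1 = 2 (the body doesn't accept ε, so the new accept is not reached)
  a+ba : |closure| equals the left operand's closure size = 2 (its accept is not ε-reachable, so the closure stops there)
  a+ba|a : new start ε-reaches every alternative's start; none of them accept ε, so the new accept is not reached: |closure| = 1 + 2 + 1 = 4
  b(a+ba|a) : same as the first factor's closure: |closure| = 1
  (b(a+ba|a))+ : |closure| = 1 + 1 = 2 (the body doesn't accept ε, so the new accept is not reached)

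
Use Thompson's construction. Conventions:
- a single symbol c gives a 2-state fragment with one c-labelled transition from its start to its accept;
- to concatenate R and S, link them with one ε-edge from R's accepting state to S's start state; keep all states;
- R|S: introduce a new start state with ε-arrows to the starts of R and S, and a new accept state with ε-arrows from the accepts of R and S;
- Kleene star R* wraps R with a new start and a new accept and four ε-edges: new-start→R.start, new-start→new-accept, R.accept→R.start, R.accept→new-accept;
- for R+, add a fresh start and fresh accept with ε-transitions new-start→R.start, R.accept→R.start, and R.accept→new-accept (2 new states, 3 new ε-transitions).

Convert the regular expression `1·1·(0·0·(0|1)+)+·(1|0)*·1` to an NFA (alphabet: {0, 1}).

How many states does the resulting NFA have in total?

28

Bottom-up over the parse tree:
Each of the 9 symbol leaves contributes a 2-state fragment.
  0|1 : 6 states
  (0|1)+ : 8 states
  0·0·(0|1)+ : 12 states
  (0·0·(0|1)+)+ : 14 states
  1|0 : 6 states
  (1|0)* : 8 states
  1·1·(0·0·(0|1)+)+·(1|0)*·1 : 28 states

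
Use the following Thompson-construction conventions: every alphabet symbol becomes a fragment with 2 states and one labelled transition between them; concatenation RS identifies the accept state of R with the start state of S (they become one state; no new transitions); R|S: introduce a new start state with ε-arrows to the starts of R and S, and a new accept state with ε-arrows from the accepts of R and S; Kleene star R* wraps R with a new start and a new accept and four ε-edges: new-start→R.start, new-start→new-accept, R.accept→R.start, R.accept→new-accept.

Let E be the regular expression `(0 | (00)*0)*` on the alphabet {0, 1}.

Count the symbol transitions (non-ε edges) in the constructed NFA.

4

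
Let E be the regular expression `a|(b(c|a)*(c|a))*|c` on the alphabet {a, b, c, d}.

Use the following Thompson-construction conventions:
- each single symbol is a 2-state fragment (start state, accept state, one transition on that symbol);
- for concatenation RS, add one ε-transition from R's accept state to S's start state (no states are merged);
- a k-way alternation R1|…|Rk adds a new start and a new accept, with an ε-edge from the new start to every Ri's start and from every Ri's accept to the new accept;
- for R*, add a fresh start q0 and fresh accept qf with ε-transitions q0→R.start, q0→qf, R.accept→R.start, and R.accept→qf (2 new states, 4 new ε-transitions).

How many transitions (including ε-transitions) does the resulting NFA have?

By structural recursion:
Each of the 7 symbol leaves contributes 1 transition (1 symbol, 0 ε).
  c|a = 6 transitions (2 symbol, 4 ε)
  (c|a)* = 10 transitions (2 symbol, 8 ε)
  c|a = 6 transitions (2 symbol, 4 ε)
  b(c|a)*(c|a) = 19 transitions (5 symbol, 14 ε)
  (b(c|a)*(c|a))* = 23 transitions (5 symbol, 18 ε)
  a|(b(c|a)*(c|a))*|c = 31 transitions (7 symbol, 24 ε)

31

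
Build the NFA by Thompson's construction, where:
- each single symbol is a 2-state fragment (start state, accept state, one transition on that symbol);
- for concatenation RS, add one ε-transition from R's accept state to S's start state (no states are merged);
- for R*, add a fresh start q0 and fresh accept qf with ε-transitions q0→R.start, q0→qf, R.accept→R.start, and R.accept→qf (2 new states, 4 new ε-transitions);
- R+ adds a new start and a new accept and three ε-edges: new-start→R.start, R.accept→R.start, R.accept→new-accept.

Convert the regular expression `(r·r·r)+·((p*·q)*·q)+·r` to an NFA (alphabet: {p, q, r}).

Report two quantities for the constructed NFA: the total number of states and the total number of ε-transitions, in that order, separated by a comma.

22, 20

Per subexpression:
Each of the 7 symbol leaves contributes 2 states and 0 ε-transitions.
  r·r·r → 6 states, 2 ε-transitions
  (r·r·r)+ → 8 states, 5 ε-transitions
  p* → 4 states, 4 ε-transitions
  p*·q → 6 states, 5 ε-transitions
  (p*·q)* → 8 states, 9 ε-transitions
  (p*·q)*·q → 10 states, 10 ε-transitions
  ((p*·q)*·q)+ → 12 states, 13 ε-transitions
  (r·r·r)+·((p*·q)*·q)+·r → 22 states, 20 ε-transitions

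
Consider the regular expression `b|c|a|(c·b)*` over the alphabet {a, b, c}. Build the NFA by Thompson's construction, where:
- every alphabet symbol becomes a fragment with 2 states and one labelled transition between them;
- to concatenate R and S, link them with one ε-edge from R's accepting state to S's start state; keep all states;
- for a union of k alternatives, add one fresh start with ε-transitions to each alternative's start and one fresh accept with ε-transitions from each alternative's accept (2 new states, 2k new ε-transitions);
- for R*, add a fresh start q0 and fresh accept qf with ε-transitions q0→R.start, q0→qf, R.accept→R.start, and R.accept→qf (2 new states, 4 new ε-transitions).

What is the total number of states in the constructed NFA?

14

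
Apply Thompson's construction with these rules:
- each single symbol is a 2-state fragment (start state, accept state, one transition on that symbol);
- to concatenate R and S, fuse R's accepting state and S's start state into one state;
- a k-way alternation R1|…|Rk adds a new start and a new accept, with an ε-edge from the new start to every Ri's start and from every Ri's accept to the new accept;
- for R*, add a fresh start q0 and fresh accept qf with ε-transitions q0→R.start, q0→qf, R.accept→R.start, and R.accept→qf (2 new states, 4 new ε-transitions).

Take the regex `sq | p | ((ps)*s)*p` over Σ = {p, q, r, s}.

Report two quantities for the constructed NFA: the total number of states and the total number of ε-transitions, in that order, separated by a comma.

16, 14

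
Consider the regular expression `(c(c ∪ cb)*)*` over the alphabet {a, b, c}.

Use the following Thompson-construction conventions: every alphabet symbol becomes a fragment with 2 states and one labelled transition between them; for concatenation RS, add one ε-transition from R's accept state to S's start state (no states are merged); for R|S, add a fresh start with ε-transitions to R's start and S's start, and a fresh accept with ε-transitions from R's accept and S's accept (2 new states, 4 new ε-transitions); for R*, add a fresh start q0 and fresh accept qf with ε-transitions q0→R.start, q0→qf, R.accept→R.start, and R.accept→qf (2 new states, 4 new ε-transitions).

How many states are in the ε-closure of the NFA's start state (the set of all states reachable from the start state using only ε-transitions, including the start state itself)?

3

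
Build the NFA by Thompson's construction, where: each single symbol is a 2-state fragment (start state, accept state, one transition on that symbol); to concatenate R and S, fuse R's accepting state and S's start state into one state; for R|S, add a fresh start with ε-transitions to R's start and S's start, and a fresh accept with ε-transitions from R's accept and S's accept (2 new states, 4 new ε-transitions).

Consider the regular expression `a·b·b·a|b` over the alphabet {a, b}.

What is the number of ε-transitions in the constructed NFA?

4

Recursing over subexpressions:
Each of the 5 symbol leaves contributes 0 ε-transitions.
  a·b·b·a → 0 ε-transitions
  a·b·b·a|b → 4 ε-transitions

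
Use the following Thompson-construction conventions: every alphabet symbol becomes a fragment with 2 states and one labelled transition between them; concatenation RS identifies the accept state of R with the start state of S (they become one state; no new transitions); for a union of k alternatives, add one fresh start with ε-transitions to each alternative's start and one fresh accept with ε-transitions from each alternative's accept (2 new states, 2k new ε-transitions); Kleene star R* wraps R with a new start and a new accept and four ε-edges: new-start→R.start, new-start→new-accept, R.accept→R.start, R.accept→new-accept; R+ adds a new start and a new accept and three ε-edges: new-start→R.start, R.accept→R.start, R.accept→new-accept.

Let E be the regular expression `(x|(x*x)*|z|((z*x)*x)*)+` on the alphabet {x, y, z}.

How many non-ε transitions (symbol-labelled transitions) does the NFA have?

Per subexpression:
Each of the 7 symbol leaves contributes exactly 1 symbol transition.
  x* : 1 symbol transition
  x*x : 2 symbol transitions
  (x*x)* : 2 symbol transitions
  z* : 1 symbol transition
  z*x : 2 symbol transitions
  (z*x)* : 2 symbol transitions
  (z*x)*x : 3 symbol transitions
  ((z*x)*x)* : 3 symbol transitions
  x|(x*x)*|z|((z*x)*x)* : 7 symbol transitions
  (x|(x*x)*|z|((z*x)*x)*)+ : 7 symbol transitions

7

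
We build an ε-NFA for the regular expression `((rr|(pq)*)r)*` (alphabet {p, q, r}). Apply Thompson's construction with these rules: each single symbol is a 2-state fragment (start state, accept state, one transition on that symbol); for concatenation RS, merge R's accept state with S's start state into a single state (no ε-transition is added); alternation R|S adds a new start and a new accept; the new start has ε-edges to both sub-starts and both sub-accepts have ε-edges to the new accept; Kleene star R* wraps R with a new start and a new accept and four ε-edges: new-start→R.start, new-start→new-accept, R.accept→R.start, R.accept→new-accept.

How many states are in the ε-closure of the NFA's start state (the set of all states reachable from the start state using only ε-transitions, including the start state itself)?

Work bottom-up. For each fragment F, track |ε-closure(F.start)| and whether F's accept lies in that closure (i.e. whether F accepts ε). A single-symbol fragment has closure size 1 and does not accept ε.
  rr : C equals the left operand's closure size = 1 (its accept is not ε-reachable, so the closure stops there)
  pq : same as the first factor's closure: C = 1
  (pq)* : C = 1 (new start) + 1 (body) + 1 (new accept) = 3
  rr|(pq)* : C = 1 (new start) + (1 + 3) + 1 (new accept, since some branch ε-reaches its own accept) = 6
  (rr|(pq)*)r : C = 6 + (1−1) = 6 (closure spills across the concat boundary because the left factor accepts ε)
  ((rr|(pq)*)r)* : the star's fresh start ε-reaches both the body's start and the fresh accept: C = 2 + 6 = 8

8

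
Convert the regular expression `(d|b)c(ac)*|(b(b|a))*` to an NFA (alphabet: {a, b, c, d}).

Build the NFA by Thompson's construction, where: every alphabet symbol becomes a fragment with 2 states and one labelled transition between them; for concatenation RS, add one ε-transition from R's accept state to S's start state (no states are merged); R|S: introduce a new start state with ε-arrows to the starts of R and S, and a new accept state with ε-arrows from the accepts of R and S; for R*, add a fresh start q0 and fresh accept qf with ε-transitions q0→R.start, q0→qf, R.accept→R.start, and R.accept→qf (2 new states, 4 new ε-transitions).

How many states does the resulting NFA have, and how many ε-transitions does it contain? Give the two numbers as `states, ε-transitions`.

26, 24

By structural recursion:
Each of the 8 symbol leaves contributes 2 states and 0 ε-transitions.
  d|b — 6 states, 4 ε-transitions
  ac — 4 states, 1 ε-transition
  (ac)* — 6 states, 5 ε-transitions
  (d|b)c(ac)* — 14 states, 11 ε-transitions
  b|a — 6 states, 4 ε-transitions
  b(b|a) — 8 states, 5 ε-transitions
  (b(b|a))* — 10 states, 9 ε-transitions
  (d|b)c(ac)*|(b(b|a))* — 26 states, 24 ε-transitions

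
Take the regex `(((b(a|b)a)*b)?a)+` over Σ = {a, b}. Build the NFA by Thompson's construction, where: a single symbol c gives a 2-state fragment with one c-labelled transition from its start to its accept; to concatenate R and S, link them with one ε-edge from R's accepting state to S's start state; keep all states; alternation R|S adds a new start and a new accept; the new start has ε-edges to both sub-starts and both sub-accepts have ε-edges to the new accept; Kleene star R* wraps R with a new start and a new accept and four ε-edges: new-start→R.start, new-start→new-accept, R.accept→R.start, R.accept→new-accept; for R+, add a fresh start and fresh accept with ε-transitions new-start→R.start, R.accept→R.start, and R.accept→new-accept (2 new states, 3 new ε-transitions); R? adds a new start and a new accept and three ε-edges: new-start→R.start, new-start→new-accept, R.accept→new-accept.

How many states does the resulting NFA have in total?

Building bottom-up:
Each of the 6 symbol leaves contributes a 2-state fragment.
  a|b : 6 states
  b(a|b)a : 10 states
  (b(a|b)a)* : 12 states
  (b(a|b)a)*b : 14 states
  ((b(a|b)a)*b)? : 16 states
  ((b(a|b)a)*b)?a : 18 states
  (((b(a|b)a)*b)?a)+ : 20 states

20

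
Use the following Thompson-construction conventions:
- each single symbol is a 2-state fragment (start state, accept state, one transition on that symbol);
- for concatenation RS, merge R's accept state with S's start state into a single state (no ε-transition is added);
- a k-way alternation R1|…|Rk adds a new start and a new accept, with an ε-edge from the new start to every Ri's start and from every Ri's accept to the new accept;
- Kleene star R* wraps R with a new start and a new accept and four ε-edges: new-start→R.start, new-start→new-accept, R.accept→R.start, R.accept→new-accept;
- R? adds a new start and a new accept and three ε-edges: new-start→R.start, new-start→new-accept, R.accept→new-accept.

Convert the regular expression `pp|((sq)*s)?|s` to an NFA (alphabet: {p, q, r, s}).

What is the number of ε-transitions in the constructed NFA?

By structural recursion:
Each of the 6 symbol leaves contributes 0 ε-transitions.
  pp = 0 ε-transitions
  sq = 0 ε-transitions
  (sq)* = 4 ε-transitions
  (sq)*s = 4 ε-transitions
  ((sq)*s)? = 7 ε-transitions
  pp|((sq)*s)?|s = 13 ε-transitions

13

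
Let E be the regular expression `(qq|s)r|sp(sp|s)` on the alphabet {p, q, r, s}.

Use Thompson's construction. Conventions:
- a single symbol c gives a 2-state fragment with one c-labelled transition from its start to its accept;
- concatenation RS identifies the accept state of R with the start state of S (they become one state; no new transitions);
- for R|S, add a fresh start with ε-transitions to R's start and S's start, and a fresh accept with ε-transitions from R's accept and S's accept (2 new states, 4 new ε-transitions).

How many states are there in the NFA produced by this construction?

19

Recursing over subexpressions:
Each of the 9 symbol leaves contributes a 2-state fragment.
  qq : 3 states
  qq|s : 7 states
  (qq|s)r : 8 states
  sp : 3 states
  sp|s : 7 states
  sp(sp|s) : 9 states
  (qq|s)r|sp(sp|s) : 19 states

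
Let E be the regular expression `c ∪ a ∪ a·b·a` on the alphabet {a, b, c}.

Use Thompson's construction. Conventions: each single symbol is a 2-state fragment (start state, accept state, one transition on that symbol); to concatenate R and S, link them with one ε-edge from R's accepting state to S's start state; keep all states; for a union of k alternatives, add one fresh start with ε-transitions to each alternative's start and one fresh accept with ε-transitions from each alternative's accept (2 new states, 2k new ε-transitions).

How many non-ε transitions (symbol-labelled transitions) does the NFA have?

5

By structural recursion:
Each of the 5 symbol leaves contributes exactly 1 symbol transition.
  a·b·a — 3 symbol transitions
  c ∪ a ∪ a·b·a — 5 symbol transitions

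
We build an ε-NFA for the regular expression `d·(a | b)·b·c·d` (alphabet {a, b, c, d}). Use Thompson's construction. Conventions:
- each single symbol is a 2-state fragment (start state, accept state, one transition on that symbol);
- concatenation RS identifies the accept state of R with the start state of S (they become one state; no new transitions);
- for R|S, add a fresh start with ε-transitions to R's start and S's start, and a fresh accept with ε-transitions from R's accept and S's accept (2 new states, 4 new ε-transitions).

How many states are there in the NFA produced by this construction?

Bottom-up over the parse tree:
Each of the 6 symbol leaves contributes a 2-state fragment.
  a | b → 6 states
  d·(a | b)·b·c·d → 10 states

10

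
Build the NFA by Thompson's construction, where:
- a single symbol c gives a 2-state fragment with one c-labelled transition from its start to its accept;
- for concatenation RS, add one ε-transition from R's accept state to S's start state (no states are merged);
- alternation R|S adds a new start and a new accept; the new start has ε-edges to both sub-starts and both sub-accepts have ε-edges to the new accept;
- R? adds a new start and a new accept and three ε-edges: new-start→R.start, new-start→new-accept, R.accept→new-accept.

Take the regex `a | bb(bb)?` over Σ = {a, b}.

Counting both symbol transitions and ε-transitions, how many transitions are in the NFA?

15

By structural recursion:
Each of the 5 symbol leaves contributes 1 transition (1 symbol, 0 ε).
  bb : 3 transitions (2 symbol, 1 ε)
  (bb)? : 6 transitions (2 symbol, 4 ε)
  bb(bb)? : 10 transitions (4 symbol, 6 ε)
  a | bb(bb)? : 15 transitions (5 symbol, 10 ε)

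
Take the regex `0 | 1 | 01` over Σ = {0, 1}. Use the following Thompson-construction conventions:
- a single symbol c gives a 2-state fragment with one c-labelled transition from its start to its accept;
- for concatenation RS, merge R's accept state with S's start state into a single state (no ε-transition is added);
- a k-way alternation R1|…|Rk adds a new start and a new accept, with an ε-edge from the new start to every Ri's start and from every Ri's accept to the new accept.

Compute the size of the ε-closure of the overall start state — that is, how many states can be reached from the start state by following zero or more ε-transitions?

Work bottom-up. For each fragment F, track |ε-closure(F.start)| and whether F's accept lies in that closure (i.e. whether F accepts ε). A single-symbol fragment has closure size 1 and does not accept ε.
  01 — C equals the left operand's closure size = 1 (its accept is not ε-reachable, so the closure stops there)
  0 | 1 | 01 — C = 1 + 1 + 1 + 1 = 4 (the new accept is not ε-reachable since no branch accepts ε)

4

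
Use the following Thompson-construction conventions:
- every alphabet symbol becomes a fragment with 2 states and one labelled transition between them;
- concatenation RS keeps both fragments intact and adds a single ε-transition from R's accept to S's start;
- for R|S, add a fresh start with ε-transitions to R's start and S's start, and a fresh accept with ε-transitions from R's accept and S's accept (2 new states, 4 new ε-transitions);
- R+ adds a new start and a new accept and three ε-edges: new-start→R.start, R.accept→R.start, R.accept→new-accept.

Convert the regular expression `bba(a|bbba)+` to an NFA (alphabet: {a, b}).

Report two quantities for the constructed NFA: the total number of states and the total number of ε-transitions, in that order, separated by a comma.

Per subexpression:
Each of the 8 symbol leaves contributes 2 states and 0 ε-transitions.
  bbba — 8 states, 3 ε-transitions
  a|bbba — 12 states, 7 ε-transitions
  (a|bbba)+ — 14 states, 10 ε-transitions
  bba(a|bbba)+ — 20 states, 13 ε-transitions

20, 13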